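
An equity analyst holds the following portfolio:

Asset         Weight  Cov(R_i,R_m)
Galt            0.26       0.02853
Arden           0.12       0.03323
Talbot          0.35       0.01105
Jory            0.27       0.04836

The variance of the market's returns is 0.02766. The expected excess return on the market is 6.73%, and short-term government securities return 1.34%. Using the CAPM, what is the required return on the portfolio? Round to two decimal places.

β_Galt = 0.02853 / 0.02766 = 1.0315
β_Arden = 0.03323 / 0.02766 = 1.2014
β_Talbot = 0.01105 / 0.02766 = 0.3995
β_Jory = 0.04836 / 0.02766 = 1.7484
β_P = Σ w_i β_i = 0.26×1.0315 + 0.12×1.2014 + 0.35×0.3995 + 0.27×1.7484 = 1.0243
E(R_P) = R_f + β_P × MRP = 1.34% + 1.0243 × 6.73% = 8.23%

8.23%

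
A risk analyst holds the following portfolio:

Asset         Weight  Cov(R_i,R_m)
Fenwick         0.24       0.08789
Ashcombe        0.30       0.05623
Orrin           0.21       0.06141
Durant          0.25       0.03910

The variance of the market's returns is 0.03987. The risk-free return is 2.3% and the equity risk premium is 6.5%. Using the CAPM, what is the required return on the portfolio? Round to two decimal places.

12.19%

β_Fenwick = 0.08789 / 0.03987 = 2.2044
β_Ashcombe = 0.05623 / 0.03987 = 1.4103
β_Orrin = 0.06141 / 0.03987 = 1.5403
β_Durant = 0.03910 / 0.03987 = 0.9807
β_P = Σ w_i β_i = 0.24×2.2044 + 0.30×1.4103 + 0.21×1.5403 + 0.25×0.9807 = 1.5208
E(R_P) = R_f + β_P × MRP = 2.3% + 1.5208 × 6.5% = 12.19%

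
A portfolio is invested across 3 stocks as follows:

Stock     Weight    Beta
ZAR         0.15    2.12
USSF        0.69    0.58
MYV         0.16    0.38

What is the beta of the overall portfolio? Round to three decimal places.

0.779

β_P = Σ w_i β_i = 0.15×2.12 + 0.69×0.58 + 0.16×0.38 = 0.7790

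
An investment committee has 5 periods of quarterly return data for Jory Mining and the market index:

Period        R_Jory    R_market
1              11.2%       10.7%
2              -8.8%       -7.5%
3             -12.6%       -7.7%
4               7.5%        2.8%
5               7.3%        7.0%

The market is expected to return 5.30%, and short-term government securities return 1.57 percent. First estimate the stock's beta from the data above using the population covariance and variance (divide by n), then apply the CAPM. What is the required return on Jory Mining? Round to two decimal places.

6.21%

Mean R_i = (11.2 − 8.8 − 12.6 + 7.5 + 7.3) / 5 = 0.9200%
Mean R_m = (10.7 − 7.5 − 7.7 + 2.8 + 7.0) / 5 = 1.0600%
Σ(R_i − R̄_i)(R_m − R̄_m) = 350.0840  ⇒  Cov = 350.0840 / 5 = 70.0168
Σ(R_m − R̄_m)² = 281.2520  ⇒  Var(R_m) = 281.2520 / 5 = 56.2504
β = Cov / Var(R_m) = 70.0168 / 56.2504 = 1.2447
MRP = 5.30% − 1.57% = 3.73%
E(R) = R_f + β × MRP = 1.57% + 1.2447 × 3.73% = 6.21%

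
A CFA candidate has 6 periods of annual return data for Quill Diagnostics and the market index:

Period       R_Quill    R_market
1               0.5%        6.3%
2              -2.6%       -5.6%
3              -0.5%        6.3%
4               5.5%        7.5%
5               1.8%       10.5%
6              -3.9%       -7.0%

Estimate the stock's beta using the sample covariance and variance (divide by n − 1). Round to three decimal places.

0.366

Mean R_i = (0.5 − 2.6 − 0.5 + 5.5 + 1.8 − 3.9) / 6 = 0.1333%
Mean R_m = (6.3 − 5.6 + 6.3 + 7.5 + 10.5 − 7.0) / 6 = 3.0000%
Σ(R_i − R̄_i)(R_m − R̄_m) = 99.6100  ⇒  Cov = 99.6100 / 5 = 19.9220
Σ(R_m − R̄_m)² = 272.2400  ⇒  Var(R_m) = 272.2400 / 5 = 54.4480
β = Cov / Var(R_m) = 19.9220 / 54.4480 = 0.3659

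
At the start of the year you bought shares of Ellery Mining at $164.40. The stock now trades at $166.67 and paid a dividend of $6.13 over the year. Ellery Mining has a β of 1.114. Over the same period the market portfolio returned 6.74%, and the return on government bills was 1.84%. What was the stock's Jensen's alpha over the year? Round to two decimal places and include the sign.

Realised HPR = (P1 + D1 − P0) / P0 = (166.67 + 6.13 − 164.40) / 164.40 = 8.40 / 164.40 = 5.1095%
MRP = 6.74% − 1.84% = 4.90%
CAPM required = R_f + β·MRP = 1.84% + 1.114 × 4.90% = 7.29860%
α = realised − required = 5.1095% − 7.29860% = -2.19%

-2.19%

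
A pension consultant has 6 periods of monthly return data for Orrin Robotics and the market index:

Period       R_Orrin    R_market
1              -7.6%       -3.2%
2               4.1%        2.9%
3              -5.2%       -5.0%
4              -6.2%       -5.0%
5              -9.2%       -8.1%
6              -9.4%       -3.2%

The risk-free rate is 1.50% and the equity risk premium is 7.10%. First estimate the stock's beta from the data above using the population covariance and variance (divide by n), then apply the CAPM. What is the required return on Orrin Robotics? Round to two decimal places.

Mean R_i = (-7.6 + 4.1 − 5.2 − 6.2 − 9.2 − 9.4) / 6 = -5.5833%
Mean R_m = (-3.2 + 2.9 − 5.0 − 5.0 − 8.1 − 3.2) / 6 = -3.6000%
Σ(R_i − R̄_i)(R_m − R̄_m) = 77.2100  ⇒  Cov = 77.2100 / 6 = 12.8683
Σ(R_m − R̄_m)² = 66.7400  ⇒  Var(R_m) = 66.7400 / 6 = 11.1233
β = Cov / Var(R_m) = 12.8683 / 11.1233 = 1.1569
E(R) = R_f + β × MRP = 1.50% + 1.1569 × 7.10% = 9.71%

9.71%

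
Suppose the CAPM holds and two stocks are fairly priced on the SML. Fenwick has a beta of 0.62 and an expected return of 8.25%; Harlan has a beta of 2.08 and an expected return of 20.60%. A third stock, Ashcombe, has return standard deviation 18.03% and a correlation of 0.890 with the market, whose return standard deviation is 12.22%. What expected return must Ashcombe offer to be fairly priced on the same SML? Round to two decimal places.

MRP = (20.60% − 8.25%) / (2.08 − 0.62) = 8.4589%
R_f = 8.25% − 0.62 × 8.4589% = 3.0055%
β_Ashcombe = ρ·σ_i/σ_m = 0.890 × 18.03 / 12.22 = 1.3132
E(R_Ashcombe) = R_f + β × MRP = 3.0055% + 1.3132 × 8.4589% = 14.11%

14.11%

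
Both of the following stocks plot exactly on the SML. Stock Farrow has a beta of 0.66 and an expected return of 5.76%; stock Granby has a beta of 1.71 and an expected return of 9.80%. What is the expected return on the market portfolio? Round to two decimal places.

7.07%

Both satisfy E(R) = R_f + β·MRP, so the slope of the SML is
MRP = (9.80% − 5.76%) / (1.71 − 0.66) = 4.04% / 1.05 = 3.8476%
R_f = E(R_Farrow) − β_Farrow·MRP = 5.76% − 0.66 × 3.8476% = 3.2206%
E(R_m) = R_f + MRP = 3.2206% + 3.8476% = 7.07%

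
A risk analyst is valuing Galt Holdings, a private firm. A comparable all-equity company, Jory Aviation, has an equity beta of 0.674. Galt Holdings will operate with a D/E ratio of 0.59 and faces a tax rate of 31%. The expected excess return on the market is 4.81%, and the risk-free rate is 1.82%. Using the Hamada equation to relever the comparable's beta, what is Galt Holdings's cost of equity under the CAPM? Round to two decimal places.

β_L = β_U × [1 + (1 − t)(D/E)] = 0.674 × [1 + (1 − 0.31) × 0.59]
    = 0.674 × [1 + 0.69 × 0.59] = 0.674 × 1.4071 = 0.9484
E(R) = R_f + β_L × MRP = 1.82% + 0.9484 × 4.81% = 6.38%

6.38%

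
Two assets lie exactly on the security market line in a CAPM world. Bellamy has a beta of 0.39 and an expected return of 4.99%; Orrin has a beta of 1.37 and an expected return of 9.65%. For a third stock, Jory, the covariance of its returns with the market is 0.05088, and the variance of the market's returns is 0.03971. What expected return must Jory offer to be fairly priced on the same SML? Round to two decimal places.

9.23%

MRP = (9.65% − 4.99%) / (1.37 − 0.39) = 4.7551%
R_f = 4.99% − 0.39 × 4.7551% = 3.1355%
β_Jory = Cov / Var(R_m) = 0.05088 / 0.03971 = 1.2813
E(R_Jory) = R_f + β × MRP = 3.1355% + 1.2813 × 4.7551% = 9.23%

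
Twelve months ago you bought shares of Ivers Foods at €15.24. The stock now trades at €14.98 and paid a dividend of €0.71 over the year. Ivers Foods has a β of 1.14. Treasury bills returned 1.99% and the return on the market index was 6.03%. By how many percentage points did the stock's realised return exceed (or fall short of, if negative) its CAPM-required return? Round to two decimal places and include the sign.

-3.64%

Realised HPR = (P1 + D1 − P0) / P0 = (14.98 + 0.71 − 15.24) / 15.24 = 0.45 / 15.24 = 2.9528%
MRP = 6.03% − 1.99% = 4.04%
CAPM required = R_f + β·MRP = 1.99% + 1.14 × 4.04% = 6.5956%
α = realised − required = 2.9528% − 6.5956% = -3.64%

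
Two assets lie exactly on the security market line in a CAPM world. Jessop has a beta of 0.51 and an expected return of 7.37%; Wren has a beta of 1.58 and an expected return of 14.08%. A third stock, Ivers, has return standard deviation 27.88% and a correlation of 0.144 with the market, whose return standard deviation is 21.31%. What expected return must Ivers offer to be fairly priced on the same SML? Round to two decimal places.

5.35%

MRP = (14.08% − 7.37%) / (1.58 − 0.51) = 6.2710%
R_f = 7.37% − 0.51 × 6.2710% = 4.1718%
β_Ivers = ρ·σ_i/σ_m = 0.144 × 27.88 / 21.31 = 0.1884
E(R_Ivers) = R_f + β × MRP = 4.1718% + 0.1884 × 6.2710% = 5.35%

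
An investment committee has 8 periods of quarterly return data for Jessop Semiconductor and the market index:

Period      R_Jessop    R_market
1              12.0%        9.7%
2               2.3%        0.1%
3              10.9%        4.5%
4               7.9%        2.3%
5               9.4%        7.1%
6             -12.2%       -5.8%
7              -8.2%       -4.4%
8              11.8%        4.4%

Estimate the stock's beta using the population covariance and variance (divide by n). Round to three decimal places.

1.648

Mean R_i = (12.0 + 2.3 + 10.9 + 7.9 + 9.4 − 12.2 − 8.2 + 11.8) / 8 = 4.2375%
Mean R_m = (9.7 + 0.1 + 4.5 + 2.3 + 7.1 − 5.8 − 4.4 + 4.4) / 8 = 2.2375%
Σ(R_i − R̄_i)(R_m − R̄_m) = 333.4988  ⇒  Cov = 333.4988 / 8 = 41.6874
Σ(R_m − R̄_m)² = 202.3588  ⇒  Var(R_m) = 202.3588 / 8 = 25.2949
β = Cov / Var(R_m) = 41.6874 / 25.2949 = 1.6481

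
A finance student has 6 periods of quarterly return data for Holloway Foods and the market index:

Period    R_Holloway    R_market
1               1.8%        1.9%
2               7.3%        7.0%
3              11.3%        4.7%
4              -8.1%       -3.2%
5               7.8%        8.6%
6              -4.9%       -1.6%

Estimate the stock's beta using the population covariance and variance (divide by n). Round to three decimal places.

1.481

Mean R_i = (1.8 + 7.3 + 11.3 − 8.1 + 7.8 − 4.9) / 6 = 2.5333%
Mean R_m = (1.9 + 7.0 + 4.7 − 3.2 + 8.6 − 1.6) / 6 = 2.9000%
Σ(R_i − R̄_i)(R_m − R̄_m) = 164.3900  ⇒  Cov = 164.3900 / 6 = 27.3983
Σ(R_m − R̄_m)² = 111.0000  ⇒  Var(R_m) = 111.0000 / 6 = 18.5000
β = Cov / Var(R_m) = 27.3983 / 18.5000 = 1.4810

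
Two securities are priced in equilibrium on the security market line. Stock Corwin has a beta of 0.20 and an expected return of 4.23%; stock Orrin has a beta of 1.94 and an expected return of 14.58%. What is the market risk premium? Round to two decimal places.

Both satisfy E(R) = R_f + β·MRP, so the slope of the SML is
MRP = (14.58% − 4.23%) / (1.94 − 0.20) = 10.35% / 1.74 = 5.9483%

5.95%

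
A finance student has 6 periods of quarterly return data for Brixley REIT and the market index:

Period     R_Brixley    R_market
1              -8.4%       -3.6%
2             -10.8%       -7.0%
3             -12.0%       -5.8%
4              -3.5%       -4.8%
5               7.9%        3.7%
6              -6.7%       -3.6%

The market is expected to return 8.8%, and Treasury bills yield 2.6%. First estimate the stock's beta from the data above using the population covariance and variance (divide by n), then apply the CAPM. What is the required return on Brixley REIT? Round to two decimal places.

13.74%

Mean R_i = (-8.4 − 10.8 − 12.0 − 3.5 + 7.9 − 6.7) / 6 = -5.5833%
Mean R_m = (-3.6 − 7.0 − 5.8 − 4.8 + 3.7 − 3.6) / 6 = -3.5167%
Σ(R_i − R̄_i)(R_m − R̄_m) = 127.7817  ⇒  Cov = 127.7817 / 6 = 21.2970
Σ(R_m − R̄_m)² = 71.0883  ⇒  Var(R_m) = 71.0883 / 6 = 11.8481
β = Cov / Var(R_m) = 21.2970 / 11.8481 = 1.7975
MRP = 8.8% − 2.6% = 6.20%
E(R) = R_f + β × MRP = 2.6% + 1.7975 × 6.2% = 13.74%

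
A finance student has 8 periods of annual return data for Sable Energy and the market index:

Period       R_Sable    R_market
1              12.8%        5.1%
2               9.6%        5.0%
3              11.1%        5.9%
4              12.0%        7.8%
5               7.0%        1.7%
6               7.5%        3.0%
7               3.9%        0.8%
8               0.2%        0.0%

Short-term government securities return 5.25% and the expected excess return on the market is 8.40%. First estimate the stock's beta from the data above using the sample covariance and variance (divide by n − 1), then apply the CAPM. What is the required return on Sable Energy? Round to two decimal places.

Mean R_i = (12.8 + 9.6 + 11.1 + 12.0 + 7.0 + 7.5 + 3.9 + 0.2) / 8 = 8.0125%
Mean R_m = (5.1 + 5.0 + 5.9 + 7.8 + 1.7 + 3.0 + 0.8 + 0.0) / 8 = 3.6625%
Σ(R_i − R̄_i)(R_m − R̄_m) = 75.1238  ⇒  Cov = 75.1238 / 7 = 10.7320
Σ(R_m − R̄_m)² = 51.8788  ⇒  Var(R_m) = 51.8788 / 7 = 7.4113
β = Cov / Var(R_m) = 10.7320 / 7.4113 = 1.4481
E(R) = R_f + β × MRP = 5.25% + 1.4481 × 8.40% = 17.41%

17.41%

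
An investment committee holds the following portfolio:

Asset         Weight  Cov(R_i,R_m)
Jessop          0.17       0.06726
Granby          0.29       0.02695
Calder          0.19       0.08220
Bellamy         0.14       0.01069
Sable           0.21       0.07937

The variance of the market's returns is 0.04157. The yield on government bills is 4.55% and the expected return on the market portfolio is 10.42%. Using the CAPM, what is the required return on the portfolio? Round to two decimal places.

β_Jessop = 0.06726 / 0.04157 = 1.6180
β_Granby = 0.02695 / 0.04157 = 0.6483
β_Calder = 0.08220 / 0.04157 = 1.9774
β_Bellamy = 0.01069 / 0.04157 = 0.2572
β_Sable = 0.07937 / 0.04157 = 1.9093
β_P = Σ w_i β_i = 0.17×1.6180 + 0.29×0.6483 + 0.19×1.9774 + 0.14×0.2572 + 0.21×1.9093 = 1.2757
MRP = 10.42% − 4.55% = 5.87%
E(R_P) = R_f + β_P × MRP = 4.55% + 1.2757 × 5.87% = 12.04%

12.04%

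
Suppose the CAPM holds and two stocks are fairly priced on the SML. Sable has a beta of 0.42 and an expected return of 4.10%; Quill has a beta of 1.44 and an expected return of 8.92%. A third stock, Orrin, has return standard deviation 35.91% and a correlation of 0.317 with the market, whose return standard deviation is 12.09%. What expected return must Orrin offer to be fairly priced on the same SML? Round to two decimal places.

6.56%

MRP = (8.92% − 4.10%) / (1.44 − 0.42) = 4.7255%
R_f = 4.10% − 0.42 × 4.7255% = 2.1153%
β_Orrin = ρ·σ_i/σ_m = 0.317 × 35.91 / 12.09 = 0.9416
E(R_Orrin) = R_f + β × MRP = 2.1153% + 0.9416 × 4.7255% = 6.56%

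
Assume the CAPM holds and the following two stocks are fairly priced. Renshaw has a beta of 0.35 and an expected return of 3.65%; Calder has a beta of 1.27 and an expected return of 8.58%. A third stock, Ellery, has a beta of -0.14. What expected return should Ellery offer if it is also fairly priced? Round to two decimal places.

MRP (SML slope) = (8.58% − 3.65%) / (1.27 − 0.35) = 4.93% / 0.92 = 5.3587%
R_f (intercept) = 3.65% − 0.35 × 5.3587% = 1.7745%
E(R_Ellery) = R_f + β × MRP = 1.7745% + -0.14 × 5.3587% = 1.02%

1.02%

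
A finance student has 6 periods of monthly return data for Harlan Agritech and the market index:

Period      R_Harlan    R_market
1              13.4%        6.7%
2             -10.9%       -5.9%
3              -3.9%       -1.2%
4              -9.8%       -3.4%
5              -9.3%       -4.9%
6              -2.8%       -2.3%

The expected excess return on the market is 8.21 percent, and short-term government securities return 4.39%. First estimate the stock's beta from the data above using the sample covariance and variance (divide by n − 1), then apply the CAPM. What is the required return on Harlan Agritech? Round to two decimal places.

20.63%

Mean R_i = (13.4 − 10.9 − 3.9 − 9.8 − 9.3 − 2.8) / 6 = -3.8833%
Mean R_m = (6.7 − 5.9 − 1.2 − 3.4 − 4.9 − 2.3) / 6 = -1.8333%
Σ(R_i − R̄_i)(R_m − R̄_m) = 201.3833  ⇒  Cov = 201.3833 / 5 = 40.2767
Σ(R_m − R̄_m)² = 101.8333  ⇒  Var(R_m) = 101.8333 / 5 = 20.3667
β = Cov / Var(R_m) = 40.2767 / 20.3667 = 1.9776
E(R) = R_f + β × MRP = 4.39% + 1.9776 × 8.21% = 20.63%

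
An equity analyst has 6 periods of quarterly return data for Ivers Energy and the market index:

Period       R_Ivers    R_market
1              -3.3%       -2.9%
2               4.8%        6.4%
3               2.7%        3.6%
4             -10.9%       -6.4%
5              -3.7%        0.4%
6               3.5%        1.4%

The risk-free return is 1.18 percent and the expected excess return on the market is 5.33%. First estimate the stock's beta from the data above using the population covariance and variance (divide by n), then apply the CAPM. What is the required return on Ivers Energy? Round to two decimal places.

7.62%

Mean R_i = (-3.3 + 4.8 + 2.7 − 10.9 − 3.7 + 3.5) / 6 = -1.1500%
Mean R_m = (-2.9 + 6.4 + 3.6 − 6.4 + 0.4 + 1.4) / 6 = 0.4167%
Σ(R_i − R̄_i)(R_m − R̄_m) = 126.0650  ⇒  Cov = 126.0650 / 6 = 21.0108
Σ(R_m − R̄_m)² = 104.3683  ⇒  Var(R_m) = 104.3683 / 6 = 17.3947
β = Cov / Var(R_m) = 21.0108 / 17.3947 = 1.2079
E(R) = R_f + β × MRP = 1.18% + 1.2079 × 5.33% = 7.62%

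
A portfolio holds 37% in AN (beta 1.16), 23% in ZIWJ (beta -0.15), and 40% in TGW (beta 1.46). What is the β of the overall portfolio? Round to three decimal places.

0.979

β_P = Σ w_i β_i = 0.37×1.16 + 0.23×-0.15 + 0.40×1.46 = 0.9787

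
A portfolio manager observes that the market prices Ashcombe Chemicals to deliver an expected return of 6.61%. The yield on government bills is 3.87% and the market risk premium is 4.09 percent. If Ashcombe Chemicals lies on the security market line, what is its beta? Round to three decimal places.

β = (E(R) − R_f) / MRP = (6.61% − 3.87%) / 4.09% = 2.74% / 4.09% = 0.670

0.670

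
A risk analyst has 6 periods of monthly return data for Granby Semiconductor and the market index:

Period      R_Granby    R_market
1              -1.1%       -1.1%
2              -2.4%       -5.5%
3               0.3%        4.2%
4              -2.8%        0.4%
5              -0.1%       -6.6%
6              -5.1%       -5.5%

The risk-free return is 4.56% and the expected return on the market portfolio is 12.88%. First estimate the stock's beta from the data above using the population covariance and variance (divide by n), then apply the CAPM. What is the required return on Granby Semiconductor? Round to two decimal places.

6.13%

Mean R_i = (-1.1 − 2.4 + 0.3 − 2.8 − 0.1 − 5.1) / 6 = -1.8667%
Mean R_m = (-1.1 − 5.5 + 4.2 + 0.4 − 6.6 − 5.5) / 6 = -2.3500%
Σ(R_i − R̄_i)(R_m − R̄_m) = 16.9400  ⇒  Cov = 16.9400 / 6 = 2.8233
Σ(R_m − R̄_m)² = 89.9350  ⇒  Var(R_m) = 89.9350 / 6 = 14.9892
β = Cov / Var(R_m) = 2.8233 / 14.9892 = 0.1884
MRP = 12.88% − 4.56% = 8.32%
E(R) = R_f + β × MRP = 4.56% + 0.1884 × 8.32% = 6.13%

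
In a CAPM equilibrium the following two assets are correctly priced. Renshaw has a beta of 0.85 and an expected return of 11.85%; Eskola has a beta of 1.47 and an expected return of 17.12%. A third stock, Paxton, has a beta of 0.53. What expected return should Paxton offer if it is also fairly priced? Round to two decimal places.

9.13%

MRP (SML slope) = (17.12% − 11.85%) / (1.47 − 0.85) = 5.27% / 0.62 = 8.5000%
R_f (intercept) = 11.85% − 0.85 × 8.5000% = 4.6250%
E(R_Paxton) = R_f + β × MRP = 4.6250% + 0.53 × 8.5000% = 9.13%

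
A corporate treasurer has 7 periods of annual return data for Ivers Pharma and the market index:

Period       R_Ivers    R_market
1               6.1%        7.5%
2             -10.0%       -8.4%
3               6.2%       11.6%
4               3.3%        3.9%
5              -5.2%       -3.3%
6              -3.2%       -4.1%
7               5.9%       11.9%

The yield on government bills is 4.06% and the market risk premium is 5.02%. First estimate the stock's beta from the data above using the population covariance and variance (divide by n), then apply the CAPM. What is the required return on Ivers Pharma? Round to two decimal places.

7.97%

Mean R_i = (6.1 − 10.0 + 6.2 + 3.3 − 5.2 − 3.2 + 5.9) / 7 = 0.4429%
Mean R_m = (7.5 − 8.4 + 11.6 + 3.9 − 3.3 − 4.1 + 11.9) / 7 = 2.7286%
Σ(R_i − R̄_i)(R_m − R̄_m) = 306.5714  ⇒  Cov = 306.5714 / 7 = 43.7959
Σ(R_m − R̄_m)² = 393.7743  ⇒  Var(R_m) = 393.7743 / 7 = 56.2535
β = Cov / Var(R_m) = 43.7959 / 56.2535 = 0.7785
E(R) = R_f + β × MRP = 4.06% + 0.7785 × 5.02% = 7.97%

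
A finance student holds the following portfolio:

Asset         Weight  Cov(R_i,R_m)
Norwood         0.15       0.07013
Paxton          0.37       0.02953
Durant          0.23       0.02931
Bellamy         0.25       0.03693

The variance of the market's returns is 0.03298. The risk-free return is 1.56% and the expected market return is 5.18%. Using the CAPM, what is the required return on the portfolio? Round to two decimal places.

β_Norwood = 0.07013 / 0.03298 = 2.1264
β_Paxton = 0.02953 / 0.03298 = 0.8954
β_Durant = 0.02931 / 0.03298 = 0.8887
β_Bellamy = 0.03693 / 0.03298 = 1.1198
β_P = Σ w_i β_i = 0.15×2.1264 + 0.37×0.8954 + 0.23×0.8887 + 0.25×1.1198 = 1.1346
MRP = 5.18% − 1.56% = 3.62%
E(R_P) = R_f + β_P × MRP = 1.56% + 1.1346 × 3.62% = 5.67%

5.67%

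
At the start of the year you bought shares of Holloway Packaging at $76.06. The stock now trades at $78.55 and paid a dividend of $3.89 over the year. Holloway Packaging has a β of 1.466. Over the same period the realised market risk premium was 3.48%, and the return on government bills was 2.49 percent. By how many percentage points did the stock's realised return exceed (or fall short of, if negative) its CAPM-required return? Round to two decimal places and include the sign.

+0.80%

Realised HPR = (P1 + D1 − P0) / P0 = (78.55 + 3.89 − 76.06) / 76.06 = 6.38 / 76.06 = 8.3881%
CAPM required = R_f + β·MRP = 2.49% + 1.466 × 3.48% = 7.59168%
α = realised − required = 8.3881% − 7.59168% = +0.80%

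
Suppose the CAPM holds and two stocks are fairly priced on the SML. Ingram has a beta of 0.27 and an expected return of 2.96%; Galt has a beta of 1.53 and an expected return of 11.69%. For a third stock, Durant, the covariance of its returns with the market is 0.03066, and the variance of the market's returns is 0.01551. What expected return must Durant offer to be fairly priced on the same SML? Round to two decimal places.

14.79%

MRP = (11.69% − 2.96%) / (1.53 − 0.27) = 6.9286%
R_f = 2.96% − 0.27 × 6.9286% = 1.0893%
β_Durant = Cov / Var(R_m) = 0.03066 / 0.01551 = 1.9768
E(R_Durant) = R_f + β × MRP = 1.0893% + 1.9768 × 6.9286% = 14.79%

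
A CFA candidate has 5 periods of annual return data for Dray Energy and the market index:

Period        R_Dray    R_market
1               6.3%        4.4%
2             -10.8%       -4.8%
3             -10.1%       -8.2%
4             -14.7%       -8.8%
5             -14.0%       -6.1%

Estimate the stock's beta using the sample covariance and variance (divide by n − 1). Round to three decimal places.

1.525

Mean R_i = (6.3 − 10.8 − 10.1 − 14.7 − 14.0) / 5 = -8.6600%
Mean R_m = (4.4 − 4.8 − 8.2 − 8.8 − 6.1) / 5 = -4.7000%
Σ(R_i − R̄_i)(R_m − R̄_m) = 173.6300  ⇒  Cov = 173.6300 / 4 = 43.4075
Σ(R_m − R̄_m)² = 113.8400  ⇒  Var(R_m) = 113.8400 / 4 = 28.4600
β = Cov / Var(R_m) = 43.4075 / 28.4600 = 1.5252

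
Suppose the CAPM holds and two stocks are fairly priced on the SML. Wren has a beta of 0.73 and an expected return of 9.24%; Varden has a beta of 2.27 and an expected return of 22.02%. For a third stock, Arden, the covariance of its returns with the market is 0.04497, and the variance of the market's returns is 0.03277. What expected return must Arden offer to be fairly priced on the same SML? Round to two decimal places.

MRP = (22.02% − 9.24%) / (2.27 − 0.73) = 8.2987%
R_f = 9.24% − 0.73 × 8.2987% = 3.1819%
β_Arden = Cov / Var(R_m) = 0.04497 / 0.03277 = 1.3723
E(R_Arden) = R_f + β × MRP = 3.1819% + 1.3723 × 8.2987% = 14.57%

14.57%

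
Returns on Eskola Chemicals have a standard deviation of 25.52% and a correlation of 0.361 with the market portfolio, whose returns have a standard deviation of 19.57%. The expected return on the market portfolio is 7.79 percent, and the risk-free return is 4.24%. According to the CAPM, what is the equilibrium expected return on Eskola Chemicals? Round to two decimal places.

β = ρ × σ_i / σ_m = 0.361 × 25.52% / 19.57% = 0.4708
MRP = 7.79% − 4.24% = 3.55%
E(R) = 4.24% + 0.4708 × 3.55% = 5.91%

5.91%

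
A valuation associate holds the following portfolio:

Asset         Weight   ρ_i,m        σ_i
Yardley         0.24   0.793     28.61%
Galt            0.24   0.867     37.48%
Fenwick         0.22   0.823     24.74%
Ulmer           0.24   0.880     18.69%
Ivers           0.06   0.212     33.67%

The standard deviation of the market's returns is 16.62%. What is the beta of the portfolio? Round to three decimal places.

1.330

β_Yardley = 0.793 × 28.61% / 16.62% = 1.3651
β_Galt = 0.867 × 37.48% / 16.62% = 1.9552
β_Fenwick = 0.823 × 24.74% / 16.62% = 1.2251
β_Ulmer = 0.880 × 18.69% / 16.62% = 0.9896
β_Ivers = 0.212 × 33.67% / 16.62% = 0.4295
β_P = Σ w_i β_i = 0.24×1.3651 + 0.24×1.9552 + 0.22×1.2251 + 0.24×0.9896 + 0.06×0.4295 = 1.3297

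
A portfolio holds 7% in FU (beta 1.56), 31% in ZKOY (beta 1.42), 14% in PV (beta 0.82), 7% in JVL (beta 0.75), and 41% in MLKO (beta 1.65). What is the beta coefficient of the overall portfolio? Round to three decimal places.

β_P = Σ w_i β_i = 0.07×1.56 + 0.31×1.42 + 0.14×0.82 + 0.07×0.75 + 0.41×1.65 = 1.3932

1.393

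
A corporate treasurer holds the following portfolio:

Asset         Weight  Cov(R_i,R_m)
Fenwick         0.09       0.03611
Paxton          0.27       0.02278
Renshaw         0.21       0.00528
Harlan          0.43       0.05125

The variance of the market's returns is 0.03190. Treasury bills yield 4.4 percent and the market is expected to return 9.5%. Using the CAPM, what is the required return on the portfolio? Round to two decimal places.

9.60%

β_Fenwick = 0.03611 / 0.03190 = 1.1320
β_Paxton = 0.02278 / 0.03190 = 0.7141
β_Renshaw = 0.00528 / 0.03190 = 0.1655
β_Harlan = 0.05125 / 0.03190 = 1.6066
β_P = Σ w_i β_i = 0.09×1.1320 + 0.27×0.7141 + 0.21×0.1655 + 0.43×1.6066 = 1.0203
MRP = 9.5% − 4.4% = 5.10%
E(R_P) = R_f + β_P × MRP = 4.4% + 1.0203 × 5.1% = 9.60%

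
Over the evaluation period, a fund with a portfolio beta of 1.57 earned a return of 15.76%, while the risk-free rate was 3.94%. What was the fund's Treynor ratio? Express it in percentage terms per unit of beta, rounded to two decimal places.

Treynor = (R_P − R_f) / β_P = (15.76% − 3.94%) / 1.5700 = 11.82% / 1.5700 = 7.53%

7.53%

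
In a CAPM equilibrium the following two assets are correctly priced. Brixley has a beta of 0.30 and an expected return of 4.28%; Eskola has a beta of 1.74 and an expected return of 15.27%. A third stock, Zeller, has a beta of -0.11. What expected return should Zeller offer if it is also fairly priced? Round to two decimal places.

1.15%

MRP (SML slope) = (15.27% − 4.28%) / (1.74 − 0.30) = 10.99% / 1.44 = 7.6319%
R_f (intercept) = 4.28% − 0.30 × 7.6319% = 1.9904%
E(R_Zeller) = R_f + β × MRP = 1.9904% + -0.11 × 7.6319% = 1.15%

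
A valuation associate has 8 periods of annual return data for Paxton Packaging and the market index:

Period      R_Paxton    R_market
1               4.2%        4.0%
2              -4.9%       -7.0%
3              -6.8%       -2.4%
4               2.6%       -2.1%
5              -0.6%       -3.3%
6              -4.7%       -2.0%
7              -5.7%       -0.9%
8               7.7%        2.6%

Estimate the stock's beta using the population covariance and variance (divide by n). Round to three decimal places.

1.059

Mean R_i = (4.2 − 4.9 − 6.8 + 2.6 − 0.6 − 4.7 − 5.7 + 7.7) / 8 = -1.0250%
Mean R_m = (4.0 − 7.0 − 2.4 − 2.1 − 3.3 − 2.0 − 0.9 + 2.6) / 8 = -1.3875%
Σ(R_i − R̄_i)(R_m − R̄_m) = 87.1125  ⇒  Cov = 87.1125 / 8 = 10.8891
Σ(R_m − R̄_m)² = 82.2288  ⇒  Var(R_m) = 82.2288 / 8 = 10.2786
β = Cov / Var(R_m) = 10.8891 / 10.2786 = 1.0594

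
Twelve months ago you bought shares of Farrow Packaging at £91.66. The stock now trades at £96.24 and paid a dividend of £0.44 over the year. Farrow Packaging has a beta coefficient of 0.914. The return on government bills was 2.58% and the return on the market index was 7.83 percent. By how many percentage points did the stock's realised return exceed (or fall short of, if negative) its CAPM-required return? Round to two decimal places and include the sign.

Realised HPR = (P1 + D1 − P0) / P0 = (96.24 + 0.44 − 91.66) / 91.66 = 5.02 / 91.66 = 5.4768%
MRP = 7.83% − 2.58% = 5.25%
CAPM required = R_f + β·MRP = 2.58% + 0.914 × 5.25% = 7.37850%
α = realised − required = 5.4768% − 7.37850% = -1.90%

-1.90%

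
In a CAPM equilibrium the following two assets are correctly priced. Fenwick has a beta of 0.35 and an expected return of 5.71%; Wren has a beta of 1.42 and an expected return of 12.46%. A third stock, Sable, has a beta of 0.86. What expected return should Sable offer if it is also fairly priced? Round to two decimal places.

8.93%

MRP (SML slope) = (12.46% − 5.71%) / (1.42 − 0.35) = 6.75% / 1.07 = 6.3084%
R_f (intercept) = 5.71% − 0.35 × 6.3084% = 3.5021%
E(R_Sable) = R_f + β × MRP = 3.5021% + 0.86 × 6.3084% = 8.93%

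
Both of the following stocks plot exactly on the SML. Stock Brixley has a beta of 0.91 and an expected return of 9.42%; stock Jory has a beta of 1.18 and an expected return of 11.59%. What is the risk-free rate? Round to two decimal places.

2.11%

Both satisfy E(R) = R_f + β·MRP, so the slope of the SML is
MRP = (11.59% − 9.42%) / (1.18 − 0.91) = 2.17% / 0.27 = 8.0370%
R_f = E(R_Brixley) − β_Brixley·MRP = 9.42% − 0.91 × 8.0370% = 2.1063%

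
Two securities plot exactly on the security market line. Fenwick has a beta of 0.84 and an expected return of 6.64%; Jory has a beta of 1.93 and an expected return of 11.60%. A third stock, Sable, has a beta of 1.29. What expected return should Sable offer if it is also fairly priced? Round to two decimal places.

8.69%

MRP (SML slope) = (11.60% − 6.64%) / (1.93 − 0.84) = 4.96% / 1.09 = 4.5505%
R_f (intercept) = 6.64% − 0.84 × 4.5505% = 2.8176%
E(R_Sable) = R_f + β × MRP = 2.8176% + 1.29 × 4.5505% = 8.69%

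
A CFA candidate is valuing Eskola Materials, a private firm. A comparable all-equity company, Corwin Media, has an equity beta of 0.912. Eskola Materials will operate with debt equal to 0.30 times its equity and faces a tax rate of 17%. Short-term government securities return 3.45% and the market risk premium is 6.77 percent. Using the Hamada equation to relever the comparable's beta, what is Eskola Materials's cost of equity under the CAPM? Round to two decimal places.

11.16%

β_L = β_U × [1 + (1 − t)(D/E)] = 0.912 × [1 + (1 − 0.17) × 0.30]
    = 0.912 × [1 + 0.83 × 0.30] = 0.912 × 1.2490 = 1.1391
E(R) = R_f + β_L × MRP = 3.45% + 1.1391 × 6.77% = 11.16%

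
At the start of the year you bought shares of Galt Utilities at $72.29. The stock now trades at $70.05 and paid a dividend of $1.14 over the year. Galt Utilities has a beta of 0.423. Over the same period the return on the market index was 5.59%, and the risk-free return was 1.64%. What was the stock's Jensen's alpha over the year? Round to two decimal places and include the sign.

-4.83%

Realised HPR = (P1 + D1 − P0) / P0 = (70.05 + 1.14 − 72.29) / 72.29 = -1.10 / 72.29 = -1.5216%
MRP = 5.59% − 1.64% = 3.95%
CAPM required = R_f + β·MRP = 1.64% + 0.423 × 3.95% = 3.31085%
α = realised − required = -1.5216% − 3.31085% = -4.83%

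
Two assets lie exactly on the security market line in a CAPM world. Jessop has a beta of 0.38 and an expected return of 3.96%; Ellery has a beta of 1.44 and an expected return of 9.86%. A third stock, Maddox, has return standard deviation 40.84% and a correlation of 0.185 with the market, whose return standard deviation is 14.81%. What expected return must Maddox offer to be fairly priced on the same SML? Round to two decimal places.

MRP = (9.86% − 3.96%) / (1.44 − 0.38) = 5.5660%
R_f = 3.96% − 0.38 × 5.5660% = 1.8449%
β_Maddox = ρ·σ_i/σ_m = 0.185 × 40.84 / 14.81 = 0.5102
E(R_Maddox) = R_f + β × MRP = 1.8449% + 0.5102 × 5.5660% = 4.68%

4.68%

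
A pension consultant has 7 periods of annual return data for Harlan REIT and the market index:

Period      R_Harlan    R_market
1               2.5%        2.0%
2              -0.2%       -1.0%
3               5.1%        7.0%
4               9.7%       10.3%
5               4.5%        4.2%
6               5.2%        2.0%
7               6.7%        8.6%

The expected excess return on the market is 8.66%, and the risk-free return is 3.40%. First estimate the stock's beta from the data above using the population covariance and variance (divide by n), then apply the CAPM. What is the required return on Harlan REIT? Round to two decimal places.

9.45%

Mean R_i = (2.5 − 0.2 + 5.1 + 9.7 + 4.5 + 5.2 + 6.7) / 7 = 4.7857%
Mean R_m = (2.0 − 1.0 + 7.0 + 10.3 + 4.2 + 2.0 + 8.6) / 7 = 4.7286%
Σ(R_i − R̄_i)(R_m − R̄_m) = 69.3229  ⇒  Cov = 69.3229 / 7 = 9.9033
Σ(R_m − R̄_m)² = 99.1743  ⇒  Var(R_m) = 99.1743 / 7 = 14.1678
β = Cov / Var(R_m) = 9.9033 / 14.1678 = 0.6990
E(R) = R_f + β × MRP = 3.40% + 0.6990 × 8.66% = 9.45%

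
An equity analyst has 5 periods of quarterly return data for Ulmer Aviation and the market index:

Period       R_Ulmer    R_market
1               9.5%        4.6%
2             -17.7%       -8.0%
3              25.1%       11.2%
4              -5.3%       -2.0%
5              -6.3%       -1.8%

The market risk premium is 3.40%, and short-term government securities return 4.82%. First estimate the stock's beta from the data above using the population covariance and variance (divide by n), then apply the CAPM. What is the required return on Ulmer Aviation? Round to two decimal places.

Mean R_i = (9.5 − 17.7 + 25.1 − 5.3 − 6.3) / 5 = 1.0600%
Mean R_m = (4.6 − 8.0 + 11.2 − 2.0 − 1.8) / 5 = 0.8000%
Σ(R_i − R̄_i)(R_m − R̄_m) = 484.1200  ⇒  Cov = 484.1200 / 5 = 96.8240
Σ(R_m − R̄_m)² = 214.6400  ⇒  Var(R_m) = 214.6400 / 5 = 42.9280
β = Cov / Var(R_m) = 96.8240 / 42.9280 = 2.2555
E(R) = R_f + β × MRP = 4.82% + 2.2555 × 3.40% = 12.49%

12.49%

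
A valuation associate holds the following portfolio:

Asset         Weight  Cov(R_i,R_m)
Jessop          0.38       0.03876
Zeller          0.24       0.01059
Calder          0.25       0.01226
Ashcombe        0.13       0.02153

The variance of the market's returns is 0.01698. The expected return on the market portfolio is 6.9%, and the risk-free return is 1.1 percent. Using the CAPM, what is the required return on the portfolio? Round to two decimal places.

9.00%

β_Jessop = 0.03876 / 0.01698 = 2.2827
β_Zeller = 0.01059 / 0.01698 = 0.6237
β_Calder = 0.01226 / 0.01698 = 0.7220
β_Ashcombe = 0.02153 / 0.01698 = 1.2680
β_P = Σ w_i β_i = 0.38×2.2827 + 0.24×0.6237 + 0.25×0.7220 + 0.13×1.2680 = 1.3625
MRP = 6.9% − 1.1% = 5.80%
E(R_P) = R_f + β_P × MRP = 1.1% + 1.3625 × 5.8% = 9.00%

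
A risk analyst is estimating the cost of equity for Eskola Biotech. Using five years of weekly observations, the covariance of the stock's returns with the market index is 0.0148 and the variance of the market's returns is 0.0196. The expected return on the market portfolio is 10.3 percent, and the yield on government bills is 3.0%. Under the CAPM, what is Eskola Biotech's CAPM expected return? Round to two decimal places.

β = Cov(R_i, R_m) / Var(R_m) = 0.0148 / 0.0196 = 0.7551
MRP = 10.3% − 3.0% = 7.30%
E(R) = R_f + β × MRP = 3.0% + 0.7551 × 7.3% = 8.51%

8.51%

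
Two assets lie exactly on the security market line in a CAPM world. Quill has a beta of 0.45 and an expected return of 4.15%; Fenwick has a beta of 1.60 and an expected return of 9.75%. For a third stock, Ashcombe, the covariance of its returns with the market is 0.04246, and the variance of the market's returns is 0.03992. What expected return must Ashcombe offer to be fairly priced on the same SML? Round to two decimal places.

7.14%

MRP = (9.75% − 4.15%) / (1.60 − 0.45) = 4.8696%
R_f = 4.15% − 0.45 × 4.8696% = 1.9587%
β_Ashcombe = Cov / Var(R_m) = 0.04246 / 0.03992 = 1.0636
E(R_Ashcombe) = R_f + β × MRP = 1.9587% + 1.0636 × 4.8696% = 7.14%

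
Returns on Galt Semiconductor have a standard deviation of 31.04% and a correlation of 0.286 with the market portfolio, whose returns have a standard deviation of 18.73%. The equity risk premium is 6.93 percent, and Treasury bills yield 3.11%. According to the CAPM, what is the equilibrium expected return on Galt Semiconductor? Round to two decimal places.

6.39%

β = ρ × σ_i / σ_m = 0.286 × 31.04% / 18.73% = 0.4740
E(R) = 3.11% + 0.4740 × 6.93% = 6.39%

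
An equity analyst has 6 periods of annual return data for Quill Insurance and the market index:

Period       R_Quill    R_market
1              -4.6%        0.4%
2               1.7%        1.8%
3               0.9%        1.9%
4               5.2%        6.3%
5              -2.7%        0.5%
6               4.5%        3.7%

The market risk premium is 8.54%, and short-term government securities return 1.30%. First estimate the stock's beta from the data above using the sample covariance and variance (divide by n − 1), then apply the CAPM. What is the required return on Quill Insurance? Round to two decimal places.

14.50%

Mean R_i = (-4.6 + 1.7 + 0.9 + 5.2 − 2.7 + 4.5) / 6 = 0.8333%
Mean R_m = (0.4 + 1.8 + 1.9 + 6.3 + 0.5 + 3.7) / 6 = 2.4333%
Σ(R_i − R̄_i)(R_m − R̄_m) = 38.8233  ⇒  Cov = 38.8233 / 5 = 7.7647
Σ(R_m − R̄_m)² = 25.1133  ⇒  Var(R_m) = 25.1133 / 5 = 5.0227
β = Cov / Var(R_m) = 7.7647 / 5.0227 = 1.5459
E(R) = R_f + β × MRP = 1.30% + 1.5459 × 8.54% = 14.50%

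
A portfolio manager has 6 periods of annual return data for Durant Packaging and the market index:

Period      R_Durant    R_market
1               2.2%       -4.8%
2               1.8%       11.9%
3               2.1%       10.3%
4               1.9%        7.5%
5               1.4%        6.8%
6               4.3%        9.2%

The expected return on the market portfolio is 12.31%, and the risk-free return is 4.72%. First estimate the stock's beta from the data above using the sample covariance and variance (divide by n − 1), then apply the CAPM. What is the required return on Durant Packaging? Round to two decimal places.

4.82%

Mean R_i = (2.2 + 1.8 + 2.1 + 1.9 + 1.4 + 4.3) / 6 = 2.2833%
Mean R_m = (-4.8 + 11.9 + 10.3 + 7.5 + 6.8 + 9.2) / 6 = 6.8167%
Σ(R_i − R̄_i)(R_m − R̄_m) = 2.4317  ⇒  Cov = 2.4317 / 5 = 0.4863
Σ(R_m − R̄_m)² = 179.0683  ⇒  Var(R_m) = 179.0683 / 5 = 35.8137
β = Cov / Var(R_m) = 0.4863 / 35.8137 = 0.0136
MRP = 12.31% − 4.72% = 7.59%
E(R) = R_f + β × MRP = 4.72% + 0.0136 × 7.59% = 4.82%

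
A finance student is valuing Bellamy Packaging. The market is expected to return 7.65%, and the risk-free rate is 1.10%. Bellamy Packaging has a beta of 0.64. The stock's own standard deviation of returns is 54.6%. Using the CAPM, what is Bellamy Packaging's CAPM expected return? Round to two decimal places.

Market risk premium = E(R_m) − R_f = 7.65% − 1.10% = 6.55%
E(R) = R_f + β × MRP = 1.10% + 0.64 × 6.55% = 5.29%

5.29%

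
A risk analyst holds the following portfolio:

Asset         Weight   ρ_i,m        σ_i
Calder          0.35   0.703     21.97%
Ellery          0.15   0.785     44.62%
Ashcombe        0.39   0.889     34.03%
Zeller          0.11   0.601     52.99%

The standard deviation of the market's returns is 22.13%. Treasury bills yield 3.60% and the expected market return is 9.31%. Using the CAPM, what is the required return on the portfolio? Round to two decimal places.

10.30%

β_Calder = 0.703 × 21.97% / 22.13% = 0.6979
β_Ellery = 0.785 × 44.62% / 22.13% = 1.5828
β_Ashcombe = 0.889 × 34.03% / 22.13% = 1.3670
β_Zeller = 0.601 × 52.99% / 22.13% = 1.4391
β_P = Σ w_i β_i = 0.35×0.6979 + 0.15×1.5828 + 0.39×1.3670 + 0.11×1.4391 = 1.1731
MRP = 9.31% − 3.60% = 5.71%
E(R_P) = R_f + β_P × MRP = 3.60% + 1.1731 × 5.71% = 10.30%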